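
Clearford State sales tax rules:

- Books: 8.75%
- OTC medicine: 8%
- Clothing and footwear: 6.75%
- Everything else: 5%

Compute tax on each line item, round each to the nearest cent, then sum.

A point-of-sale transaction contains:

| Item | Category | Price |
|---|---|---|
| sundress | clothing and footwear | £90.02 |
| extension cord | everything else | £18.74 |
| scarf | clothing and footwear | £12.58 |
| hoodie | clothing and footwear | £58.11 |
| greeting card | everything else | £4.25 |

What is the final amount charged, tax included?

£195.70

Sundress £90.02: clothing and footwear → 6.75% → £6.08
Extension cord £18.74: everything else → 5% → £0.94
Scarf £12.58: clothing and footwear → 6.75% → £0.85
Hoodie £58.11: clothing and footwear → 6.75% → £3.92
Greeting card £4.25: everything else → 5% → £0.21
Subtotal = £183.70; tax = £12.00; total due = £195.70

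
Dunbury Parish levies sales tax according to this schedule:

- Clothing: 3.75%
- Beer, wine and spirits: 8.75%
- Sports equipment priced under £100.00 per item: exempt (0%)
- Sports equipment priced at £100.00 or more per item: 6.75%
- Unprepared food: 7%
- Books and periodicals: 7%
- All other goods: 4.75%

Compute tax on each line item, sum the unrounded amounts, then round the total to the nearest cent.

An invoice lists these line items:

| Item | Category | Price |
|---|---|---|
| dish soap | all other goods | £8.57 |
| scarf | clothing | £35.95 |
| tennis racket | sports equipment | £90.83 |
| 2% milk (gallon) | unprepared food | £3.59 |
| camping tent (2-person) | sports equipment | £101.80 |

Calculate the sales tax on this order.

£8.88

Dish soap £8.57: all other goods → 4.75% → £0.407075
Scarf £35.95: clothing → 3.75% → £1.348125
Tennis racket £90.83: sports equipment, under £100.00 → 0% → £0.00
2% milk (gallon) £3.59: unprepared food → 7% → £0.2513
Camping tent (2-person) £101.80: sports equipment, £100.00 or more → 6.75% → £6.8715
Unrounded tax sum = £8.878 → £8.88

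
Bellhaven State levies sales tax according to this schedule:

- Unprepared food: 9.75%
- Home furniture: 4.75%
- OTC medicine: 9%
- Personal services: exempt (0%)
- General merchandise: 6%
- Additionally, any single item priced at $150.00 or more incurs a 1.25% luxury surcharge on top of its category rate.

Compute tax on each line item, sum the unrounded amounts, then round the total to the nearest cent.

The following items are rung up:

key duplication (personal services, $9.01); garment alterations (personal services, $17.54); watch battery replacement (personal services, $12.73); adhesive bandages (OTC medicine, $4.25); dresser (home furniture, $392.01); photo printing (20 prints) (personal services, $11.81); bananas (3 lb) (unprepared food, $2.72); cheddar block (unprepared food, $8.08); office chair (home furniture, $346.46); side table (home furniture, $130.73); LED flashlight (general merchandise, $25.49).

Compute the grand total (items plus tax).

$1014.31

Key duplication $9.01: personal services → 0% → $0.00
Garment alterations $17.54: personal services → 0% → $0.00
Watch battery replacement $12.73: personal services → 0% → $0.00
Adhesive bandages $4.25: OTC medicine → 9% → $0.3825
Dresser $392.01: home furniture → 4.75% + 1.25% surcharge = 6% → $23.5206
Photo printing (20 prints) $11.81: personal services → 0% → $0.00
Bananas (3 lb) $2.72: unprepared food → 9.75% → $0.2652
Cheddar block $8.08: unprepared food → 9.75% → $0.7878
Office chair $346.46: home furniture → 4.75% + 1.25% surcharge = 6% → $20.7876
Side table $130.73: home furniture → 4.75% → $6.209675
LED flashlight $25.49: general merchandise → 6% → $1.5294
Subtotal = $960.83; unrounded tax = $53.482775 → $53.48; total due = $1014.31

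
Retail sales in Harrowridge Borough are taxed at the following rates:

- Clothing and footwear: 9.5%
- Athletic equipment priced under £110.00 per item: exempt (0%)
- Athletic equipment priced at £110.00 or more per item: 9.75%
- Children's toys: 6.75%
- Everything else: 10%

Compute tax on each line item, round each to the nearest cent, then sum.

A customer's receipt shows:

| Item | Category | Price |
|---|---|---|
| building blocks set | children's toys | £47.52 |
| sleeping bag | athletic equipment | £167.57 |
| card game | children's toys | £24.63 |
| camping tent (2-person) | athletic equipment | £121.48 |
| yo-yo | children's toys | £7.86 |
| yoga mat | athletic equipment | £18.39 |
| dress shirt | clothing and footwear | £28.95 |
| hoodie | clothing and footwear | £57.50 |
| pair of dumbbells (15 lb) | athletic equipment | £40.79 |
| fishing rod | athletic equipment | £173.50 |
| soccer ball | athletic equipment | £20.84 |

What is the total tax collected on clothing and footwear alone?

£8.21

Dress shirt £28.95: clothing and footwear → 9.5% → £2.75
Hoodie £57.50: clothing and footwear → 9.5% → £5.46
Tax on clothing and footwear = £2.75 + £5.46 = £8.21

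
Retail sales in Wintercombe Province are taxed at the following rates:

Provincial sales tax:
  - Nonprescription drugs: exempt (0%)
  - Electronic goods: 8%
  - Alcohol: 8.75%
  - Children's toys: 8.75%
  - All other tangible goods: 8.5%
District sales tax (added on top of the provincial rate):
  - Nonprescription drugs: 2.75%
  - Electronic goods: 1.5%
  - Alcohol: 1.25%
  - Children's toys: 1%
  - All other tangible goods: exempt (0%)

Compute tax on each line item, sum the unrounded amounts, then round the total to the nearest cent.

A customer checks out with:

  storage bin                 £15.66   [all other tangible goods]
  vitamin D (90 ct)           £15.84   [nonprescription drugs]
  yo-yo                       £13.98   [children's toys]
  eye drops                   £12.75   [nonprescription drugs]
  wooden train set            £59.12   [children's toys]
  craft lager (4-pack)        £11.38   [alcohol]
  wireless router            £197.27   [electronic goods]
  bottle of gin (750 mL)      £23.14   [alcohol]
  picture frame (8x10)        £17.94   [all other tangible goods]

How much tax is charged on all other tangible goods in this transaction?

£2.86

Storage bin £15.66: all other tangible goods → 8.5% + 0% district = 8.5% → £1.3311
Picture frame (8x10) £17.94: all other tangible goods → 8.5% + 0% district = 8.5% → £1.5249
Tax on all other tangible goods: unrounded sum = £2.856 → £2.86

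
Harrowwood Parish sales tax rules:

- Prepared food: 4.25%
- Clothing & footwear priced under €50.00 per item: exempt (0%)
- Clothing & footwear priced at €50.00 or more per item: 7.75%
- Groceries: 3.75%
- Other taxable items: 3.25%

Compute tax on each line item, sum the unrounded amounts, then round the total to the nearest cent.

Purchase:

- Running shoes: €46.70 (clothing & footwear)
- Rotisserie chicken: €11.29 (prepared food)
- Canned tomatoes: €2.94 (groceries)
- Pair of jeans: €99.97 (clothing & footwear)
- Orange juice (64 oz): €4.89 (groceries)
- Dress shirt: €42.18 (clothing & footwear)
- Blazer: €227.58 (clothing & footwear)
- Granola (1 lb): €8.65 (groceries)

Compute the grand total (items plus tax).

Running shoes €46.70: clothing & footwear, under €50.00 → 0% → €0.00
Rotisserie chicken €11.29: prepared food → 4.25% → €0.479825
Canned tomatoes €2.94: groceries → 3.75% → €0.11025
Pair of jeans €99.97: clothing & footwear, €50.00 or more → 7.75% → €7.747675
Orange juice (64 oz) €4.89: groceries → 3.75% → €0.183375
Dress shirt €42.18: clothing & footwear, under €50.00 → 0% → €0.00
Blazer €227.58: clothing & footwear, €50.00 or more → 7.75% → €17.63745
Granola (1 lb) €8.65: groceries → 3.75% → €0.324375
Subtotal = €444.20; unrounded tax = €26.48295 → €26.48; total due = €470.68

€470.68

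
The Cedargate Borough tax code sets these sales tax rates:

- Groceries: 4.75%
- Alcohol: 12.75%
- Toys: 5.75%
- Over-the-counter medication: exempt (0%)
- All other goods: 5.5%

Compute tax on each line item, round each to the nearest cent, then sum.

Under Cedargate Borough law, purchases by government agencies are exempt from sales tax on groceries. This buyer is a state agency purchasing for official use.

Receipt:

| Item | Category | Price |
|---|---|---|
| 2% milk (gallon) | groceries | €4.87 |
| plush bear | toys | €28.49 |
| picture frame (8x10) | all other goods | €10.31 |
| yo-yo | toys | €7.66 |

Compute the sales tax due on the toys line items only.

Plush bear €28.49: toys → 5.75% → €1.64
Yo-yo €7.66: toys → 5.75% → €0.44
Tax on toys = €1.64 + €0.44 = €2.08

€2.08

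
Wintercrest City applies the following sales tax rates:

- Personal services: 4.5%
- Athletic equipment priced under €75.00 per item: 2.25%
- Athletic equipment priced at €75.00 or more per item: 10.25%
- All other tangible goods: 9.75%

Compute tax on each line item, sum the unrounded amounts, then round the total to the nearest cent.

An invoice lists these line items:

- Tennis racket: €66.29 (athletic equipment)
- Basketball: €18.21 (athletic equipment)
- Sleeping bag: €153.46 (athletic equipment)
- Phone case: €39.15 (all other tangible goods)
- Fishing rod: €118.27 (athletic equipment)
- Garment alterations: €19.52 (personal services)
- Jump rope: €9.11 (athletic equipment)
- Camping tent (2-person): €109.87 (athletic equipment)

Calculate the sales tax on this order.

Tennis racket €66.29: athletic equipment, under €75.00 → 2.25% → €1.491525
Basketball €18.21: athletic equipment, under €75.00 → 2.25% → €0.409725
Sleeping bag €153.46: athletic equipment, €75.00 or more → 10.25% → €15.72965
Phone case €39.15: all other tangible goods → 9.75% → €3.817125
Fishing rod €118.27: athletic equipment, €75.00 or more → 10.25% → €12.122675
Garment alterations €19.52: personal services → 4.5% → €0.8784
Jump rope €9.11: athletic equipment, under €75.00 → 2.25% → €0.204975
Camping tent (2-person) €109.87: athletic equipment, €75.00 or more → 10.25% → €11.261675
Unrounded tax sum = €45.91575 → €45.92

€45.92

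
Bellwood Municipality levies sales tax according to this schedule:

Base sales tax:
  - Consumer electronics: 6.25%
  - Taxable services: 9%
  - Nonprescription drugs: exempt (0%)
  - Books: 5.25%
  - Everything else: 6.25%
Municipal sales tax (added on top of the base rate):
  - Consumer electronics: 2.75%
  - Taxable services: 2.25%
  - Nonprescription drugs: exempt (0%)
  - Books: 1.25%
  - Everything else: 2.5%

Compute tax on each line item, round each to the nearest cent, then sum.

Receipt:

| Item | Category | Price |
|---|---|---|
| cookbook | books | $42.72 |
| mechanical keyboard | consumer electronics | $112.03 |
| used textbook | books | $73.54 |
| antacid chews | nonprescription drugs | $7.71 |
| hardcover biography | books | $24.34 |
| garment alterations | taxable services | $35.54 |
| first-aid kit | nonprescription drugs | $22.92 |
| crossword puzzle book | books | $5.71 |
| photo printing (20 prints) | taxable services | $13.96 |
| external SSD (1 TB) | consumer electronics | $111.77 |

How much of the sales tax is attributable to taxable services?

Garment alterations $35.54: taxable services → 9% + 2.25% municipal = 11.25% → $4.00
Photo printing (20 prints) $13.96: taxable services → 9% + 2.25% municipal = 11.25% → $1.57
Tax on taxable services = $4.00 + $1.57 = $5.57

$5.57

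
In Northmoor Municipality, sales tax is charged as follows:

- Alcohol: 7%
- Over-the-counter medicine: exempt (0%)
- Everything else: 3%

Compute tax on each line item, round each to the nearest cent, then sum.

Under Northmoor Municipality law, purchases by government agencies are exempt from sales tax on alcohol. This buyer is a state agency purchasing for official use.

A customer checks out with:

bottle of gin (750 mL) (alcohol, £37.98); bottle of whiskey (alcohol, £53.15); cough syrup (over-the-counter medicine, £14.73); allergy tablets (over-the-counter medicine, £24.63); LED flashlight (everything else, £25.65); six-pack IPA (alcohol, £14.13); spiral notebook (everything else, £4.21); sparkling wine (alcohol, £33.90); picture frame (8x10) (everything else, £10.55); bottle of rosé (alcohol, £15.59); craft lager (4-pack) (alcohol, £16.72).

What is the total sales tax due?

£1.22

Bottle of gin (750 mL) £37.98: alcohol, buyer-exempt → 0% → £0.00
Bottle of whiskey £53.15: alcohol, buyer-exempt → 0% → £0.00
Cough syrup £14.73: over-the-counter medicine → 0% → £0.00
Allergy tablets £24.63: over-the-counter medicine → 0% → £0.00
LED flashlight £25.65: everything else → 3% → £0.77
Six-pack IPA £14.13: alcohol, buyer-exempt → 0% → £0.00
Spiral notebook £4.21: everything else → 3% → £0.13
Sparkling wine £33.90: alcohol, buyer-exempt → 0% → £0.00
Picture frame (8x10) £10.55: everything else → 3% → £0.32
Bottle of rosé £15.59: alcohol, buyer-exempt → 0% → £0.00
Craft lager (4-pack) £16.72: alcohol, buyer-exempt → 0% → £0.00
Total tax = £0.77 + £0.13 + £0.32 = £1.22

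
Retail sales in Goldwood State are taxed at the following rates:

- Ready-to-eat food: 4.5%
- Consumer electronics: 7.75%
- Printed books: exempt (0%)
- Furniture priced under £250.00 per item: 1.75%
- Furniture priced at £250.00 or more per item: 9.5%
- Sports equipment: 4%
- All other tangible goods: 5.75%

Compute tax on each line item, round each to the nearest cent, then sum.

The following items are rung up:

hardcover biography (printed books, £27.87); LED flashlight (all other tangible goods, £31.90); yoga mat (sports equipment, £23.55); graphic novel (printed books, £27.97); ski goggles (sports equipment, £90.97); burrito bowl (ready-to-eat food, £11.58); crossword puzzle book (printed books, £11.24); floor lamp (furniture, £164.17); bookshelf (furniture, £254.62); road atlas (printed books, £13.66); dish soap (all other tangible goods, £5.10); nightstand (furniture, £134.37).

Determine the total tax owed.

Hardcover biography £27.87: printed books → 0% → £0.00
LED flashlight £31.90: all other tangible goods → 5.75% → £1.83
Yoga mat £23.55: sports equipment → 4% → £0.94
Graphic novel £27.97: printed books → 0% → £0.00
Ski goggles £90.97: sports equipment → 4% → £3.64
Burrito bowl £11.58: ready-to-eat food → 4.5% → £0.52
Crossword puzzle book £11.24: printed books → 0% → £0.00
Floor lamp £164.17: furniture, under £250.00 → 1.75% → £2.87
Bookshelf £254.62: furniture, £250.00 or more → 9.5% → £24.19
Road atlas £13.66: printed books → 0% → £0.00
Dish soap £5.10: all other tangible goods → 5.75% → £0.29
Nightstand £134.37: furniture, under £250.00 → 1.75% → £2.35
Total tax = £1.83 + £0.94 + £3.64 + £0.52 + £2.87 + £24.19 + £0.29 + £2.35 = £36.63

£36.63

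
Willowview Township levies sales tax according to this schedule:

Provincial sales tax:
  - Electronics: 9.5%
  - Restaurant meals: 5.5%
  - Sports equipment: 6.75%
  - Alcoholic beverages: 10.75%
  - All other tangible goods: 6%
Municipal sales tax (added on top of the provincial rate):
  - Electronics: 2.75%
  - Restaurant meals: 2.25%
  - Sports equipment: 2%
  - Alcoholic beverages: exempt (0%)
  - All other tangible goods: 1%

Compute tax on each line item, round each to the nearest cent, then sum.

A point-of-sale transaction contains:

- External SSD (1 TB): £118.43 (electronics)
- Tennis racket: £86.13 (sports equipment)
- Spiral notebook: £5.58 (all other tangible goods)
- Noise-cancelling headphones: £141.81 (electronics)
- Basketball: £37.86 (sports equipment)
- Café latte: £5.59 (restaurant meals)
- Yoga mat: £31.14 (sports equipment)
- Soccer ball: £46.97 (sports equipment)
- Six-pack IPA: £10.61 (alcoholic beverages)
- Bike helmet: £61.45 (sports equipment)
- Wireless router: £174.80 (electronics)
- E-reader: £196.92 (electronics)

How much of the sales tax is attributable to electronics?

£77.41

External SSD (1 TB) £118.43: electronics → 9.5% + 2.75% municipal = 12.25% → £14.51
Noise-cancelling headphones £141.81: electronics → 9.5% + 2.75% municipal = 12.25% → £17.37
Wireless router £174.80: electronics → 9.5% + 2.75% municipal = 12.25% → £21.41
E-reader £196.92: electronics → 9.5% + 2.75% municipal = 12.25% → £24.12
Tax on electronics = £14.51 + £17.37 + £21.41 + £24.12 = £77.41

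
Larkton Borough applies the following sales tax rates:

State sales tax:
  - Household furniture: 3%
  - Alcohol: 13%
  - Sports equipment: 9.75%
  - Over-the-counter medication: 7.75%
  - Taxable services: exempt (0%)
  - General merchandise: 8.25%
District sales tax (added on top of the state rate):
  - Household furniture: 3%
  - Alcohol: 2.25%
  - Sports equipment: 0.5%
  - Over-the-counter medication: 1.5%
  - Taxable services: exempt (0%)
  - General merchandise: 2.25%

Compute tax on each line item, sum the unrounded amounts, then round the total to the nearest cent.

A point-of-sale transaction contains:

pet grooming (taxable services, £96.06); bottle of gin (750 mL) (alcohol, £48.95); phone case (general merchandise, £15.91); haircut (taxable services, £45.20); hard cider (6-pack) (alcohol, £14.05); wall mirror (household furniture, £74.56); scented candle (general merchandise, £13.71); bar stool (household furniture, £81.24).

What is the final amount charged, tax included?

Pet grooming £96.06: taxable services → 0% + 0% district = 0% → £0.00
Bottle of gin (750 mL) £48.95: alcohol → 13% + 2.25% district = 15.25% → £7.464875
Phone case £15.91: general merchandise → 8.25% + 2.25% district = 10.5% → £1.67055
Haircut £45.20: taxable services → 0% + 0% district = 0% → £0.00
Hard cider (6-pack) £14.05: alcohol → 13% + 2.25% district = 15.25% → £2.142625
Wall mirror £74.56: household furniture → 3% + 3% district = 6% → £4.4736
Scented candle £13.71: general merchandise → 8.25% + 2.25% district = 10.5% → £1.43955
Bar stool £81.24: household furniture → 3% + 3% district = 6% → £4.8744
Subtotal = £389.68; unrounded tax = £22.0656 → £22.07; total due = £411.75

£411.75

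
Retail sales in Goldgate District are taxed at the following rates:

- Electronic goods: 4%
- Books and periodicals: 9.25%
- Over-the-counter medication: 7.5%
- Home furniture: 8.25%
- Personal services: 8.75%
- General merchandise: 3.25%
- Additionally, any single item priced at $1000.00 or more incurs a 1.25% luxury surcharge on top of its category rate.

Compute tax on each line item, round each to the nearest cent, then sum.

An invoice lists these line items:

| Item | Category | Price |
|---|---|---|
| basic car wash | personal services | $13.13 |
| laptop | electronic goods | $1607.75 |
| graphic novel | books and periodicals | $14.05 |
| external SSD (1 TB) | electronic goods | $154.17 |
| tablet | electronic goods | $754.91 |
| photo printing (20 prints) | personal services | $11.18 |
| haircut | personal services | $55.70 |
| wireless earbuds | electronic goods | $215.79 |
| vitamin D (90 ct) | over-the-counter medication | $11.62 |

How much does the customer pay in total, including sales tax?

Basic car wash $13.13: personal services → 8.75% → $1.15
Laptop $1607.75: electronic goods → 4% + 1.25% surcharge = 5.25% → $84.41
Graphic novel $14.05: books and periodicals → 9.25% → $1.30
External SSD (1 TB) $154.17: electronic goods → 4% → $6.17
Tablet $754.91: electronic goods → 4% → $30.20
Photo printing (20 prints) $11.18: personal services → 8.75% → $0.98
Haircut $55.70: personal services → 8.75% → $4.87
Wireless earbuds $215.79: electronic goods → 4% → $8.63
Vitamin D (90 ct) $11.62: over-the-counter medication → 7.5% → $0.87
Subtotal = $2838.30; tax = $138.58; total due = $2976.88

$2976.88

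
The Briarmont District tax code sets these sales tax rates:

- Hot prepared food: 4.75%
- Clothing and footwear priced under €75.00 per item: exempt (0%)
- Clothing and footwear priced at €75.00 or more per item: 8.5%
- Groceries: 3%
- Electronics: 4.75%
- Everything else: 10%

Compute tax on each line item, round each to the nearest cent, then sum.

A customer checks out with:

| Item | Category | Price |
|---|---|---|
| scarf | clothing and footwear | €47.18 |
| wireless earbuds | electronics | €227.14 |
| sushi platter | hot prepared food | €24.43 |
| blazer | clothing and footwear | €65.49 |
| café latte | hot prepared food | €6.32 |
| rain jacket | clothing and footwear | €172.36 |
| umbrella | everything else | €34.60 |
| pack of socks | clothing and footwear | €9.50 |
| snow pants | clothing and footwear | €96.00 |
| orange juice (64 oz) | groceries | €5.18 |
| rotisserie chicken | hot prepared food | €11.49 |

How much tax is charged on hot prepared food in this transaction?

Sushi platter €24.43: hot prepared food → 4.75% → €1.16
Café latte €6.32: hot prepared food → 4.75% → €0.30
Rotisserie chicken €11.49: hot prepared food → 4.75% → €0.55
Tax on hot prepared food = €1.16 + €0.30 + €0.55 = €2.01

€2.01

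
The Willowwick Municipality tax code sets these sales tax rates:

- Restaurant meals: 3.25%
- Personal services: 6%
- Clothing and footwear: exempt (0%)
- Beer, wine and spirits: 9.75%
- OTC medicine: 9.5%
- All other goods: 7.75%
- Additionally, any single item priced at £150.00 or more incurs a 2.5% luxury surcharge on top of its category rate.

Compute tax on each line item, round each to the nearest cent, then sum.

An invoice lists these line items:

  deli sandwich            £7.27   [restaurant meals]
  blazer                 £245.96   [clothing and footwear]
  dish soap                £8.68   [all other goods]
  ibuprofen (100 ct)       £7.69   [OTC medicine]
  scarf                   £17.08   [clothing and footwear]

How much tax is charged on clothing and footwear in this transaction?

£6.15

Blazer £245.96: clothing and footwear → 0% + 2.5% surcharge = 2.5% → £6.15
Scarf £17.08: clothing and footwear → 0% → £0.00
Tax on clothing and footwear = £6.15 + £0.00 = £6.15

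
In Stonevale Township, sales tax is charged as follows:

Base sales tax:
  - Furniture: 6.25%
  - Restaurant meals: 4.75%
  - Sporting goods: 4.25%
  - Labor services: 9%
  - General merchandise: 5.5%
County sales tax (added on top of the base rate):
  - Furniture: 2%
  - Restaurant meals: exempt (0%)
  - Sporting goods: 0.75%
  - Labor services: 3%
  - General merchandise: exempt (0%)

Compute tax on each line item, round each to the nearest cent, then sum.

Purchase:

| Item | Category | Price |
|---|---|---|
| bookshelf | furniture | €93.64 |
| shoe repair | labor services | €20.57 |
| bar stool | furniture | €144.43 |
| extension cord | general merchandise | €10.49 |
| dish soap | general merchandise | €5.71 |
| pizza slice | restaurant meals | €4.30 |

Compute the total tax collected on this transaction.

Bookshelf €93.64: furniture → 6.25% + 2% county = 8.25% → €7.73
Shoe repair €20.57: labor services → 9% + 3% county = 12% → €2.47
Bar stool €144.43: furniture → 6.25% + 2% county = 8.25% → €11.92
Extension cord €10.49: general merchandise → 5.5% + 0% county = 5.5% → €0.58
Dish soap €5.71: general merchandise → 5.5% + 0% county = 5.5% → €0.31
Pizza slice €4.30: restaurant meals → 4.75% + 0% county = 4.75% → €0.20
Total tax = €7.73 + €2.47 + €11.92 + €0.58 + €0.31 + €0.20 = €23.21

€23.21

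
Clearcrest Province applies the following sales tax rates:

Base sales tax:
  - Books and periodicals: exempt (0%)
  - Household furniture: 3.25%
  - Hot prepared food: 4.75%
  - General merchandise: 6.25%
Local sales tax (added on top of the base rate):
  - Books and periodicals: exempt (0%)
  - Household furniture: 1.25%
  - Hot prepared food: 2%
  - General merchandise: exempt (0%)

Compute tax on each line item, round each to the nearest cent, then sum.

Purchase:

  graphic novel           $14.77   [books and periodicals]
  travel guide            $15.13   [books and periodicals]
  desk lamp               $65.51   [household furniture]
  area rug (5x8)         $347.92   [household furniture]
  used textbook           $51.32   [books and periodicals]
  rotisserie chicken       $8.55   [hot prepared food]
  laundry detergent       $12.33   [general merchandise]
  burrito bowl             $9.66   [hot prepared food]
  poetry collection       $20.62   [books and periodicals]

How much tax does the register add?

Graphic novel $14.77: books and periodicals → 0% + 0% local = 0% → $0.00
Travel guide $15.13: books and periodicals → 0% + 0% local = 0% → $0.00
Desk lamp $65.51: household furniture → 3.25% + 1.25% local = 4.5% → $2.95
Area rug (5x8) $347.92: household furniture → 3.25% + 1.25% local = 4.5% → $15.66
Used textbook $51.32: books and periodicals → 0% + 0% local = 0% → $0.00
Rotisserie chicken $8.55: hot prepared food → 4.75% + 2% local = 6.75% → $0.58
Laundry detergent $12.33: general merchandise → 6.25% + 0% local = 6.25% → $0.77
Burrito bowl $9.66: hot prepared food → 4.75% + 2% local = 6.75% → $0.65
Poetry collection $20.62: books and periodicals → 0% + 0% local = 0% → $0.00
Total tax = $2.95 + $15.66 + $0.58 + $0.77 + $0.65 = $20.61

$20.61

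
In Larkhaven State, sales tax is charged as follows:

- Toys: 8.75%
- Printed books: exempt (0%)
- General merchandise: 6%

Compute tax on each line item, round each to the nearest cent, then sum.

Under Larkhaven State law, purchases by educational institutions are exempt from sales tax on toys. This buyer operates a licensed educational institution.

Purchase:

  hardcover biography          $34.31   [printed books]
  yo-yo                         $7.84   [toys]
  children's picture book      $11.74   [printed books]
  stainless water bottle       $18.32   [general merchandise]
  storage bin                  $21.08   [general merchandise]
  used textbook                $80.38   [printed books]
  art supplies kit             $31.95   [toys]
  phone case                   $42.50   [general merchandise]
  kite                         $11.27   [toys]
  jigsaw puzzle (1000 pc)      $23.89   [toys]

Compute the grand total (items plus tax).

Hardcover biography $34.31: printed books → 0% → $0.00
Yo-yo $7.84: toys, buyer-exempt → 0% → $0.00
Children's picture book $11.74: printed books → 0% → $0.00
Stainless water bottle $18.32: general merchandise → 6% → $1.10
Storage bin $21.08: general merchandise → 6% → $1.26
Used textbook $80.38: printed books → 0% → $0.00
Art supplies kit $31.95: toys, buyer-exempt → 0% → $0.00
Phone case $42.50: general merchandise → 6% → $2.55
Kite $11.27: toys, buyer-exempt → 0% → $0.00
Jigsaw puzzle (1000 pc) $23.89: toys, buyer-exempt → 0% → $0.00
Subtotal = $283.28; tax = $4.91; total due = $288.19

$288.19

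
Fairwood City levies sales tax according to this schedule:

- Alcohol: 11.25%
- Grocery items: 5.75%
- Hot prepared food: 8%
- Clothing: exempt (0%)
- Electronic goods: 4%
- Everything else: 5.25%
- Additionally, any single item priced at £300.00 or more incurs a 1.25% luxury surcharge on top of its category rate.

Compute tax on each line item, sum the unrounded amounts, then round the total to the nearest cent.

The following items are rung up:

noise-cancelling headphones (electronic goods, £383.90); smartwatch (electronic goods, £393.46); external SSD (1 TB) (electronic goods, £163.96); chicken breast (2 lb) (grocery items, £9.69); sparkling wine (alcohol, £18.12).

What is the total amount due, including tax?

Noise-cancelling headphones £383.90: electronic goods → 4% + 1.25% surcharge = 5.25% → £20.15475
Smartwatch £393.46: electronic goods → 4% + 1.25% surcharge = 5.25% → £20.65665
External SSD (1 TB) £163.96: electronic goods → 4% → £6.5584
Chicken breast (2 lb) £9.69: grocery items → 5.75% → £0.557175
Sparkling wine £18.12: alcohol → 11.25% → £2.0385
Subtotal = £969.13; unrounded tax = £49.965475 → £49.97; total due = £1019.10

£1019.10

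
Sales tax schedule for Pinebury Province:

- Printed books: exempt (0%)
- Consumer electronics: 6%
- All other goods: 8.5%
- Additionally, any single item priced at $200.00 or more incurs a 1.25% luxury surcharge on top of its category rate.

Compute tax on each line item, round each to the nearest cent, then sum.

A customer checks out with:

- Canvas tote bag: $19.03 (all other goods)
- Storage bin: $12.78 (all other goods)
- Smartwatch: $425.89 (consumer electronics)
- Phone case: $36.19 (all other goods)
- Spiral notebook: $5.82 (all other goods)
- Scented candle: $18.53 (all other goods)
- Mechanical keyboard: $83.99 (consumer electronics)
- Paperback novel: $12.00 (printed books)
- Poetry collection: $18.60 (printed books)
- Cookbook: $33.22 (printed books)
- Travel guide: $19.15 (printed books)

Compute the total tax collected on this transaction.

Canvas tote bag $19.03: all other goods → 8.5% → $1.62
Storage bin $12.78: all other goods → 8.5% → $1.09
Smartwatch $425.89: consumer electronics → 6% + 1.25% surcharge = 7.25% → $30.88
Phone case $36.19: all other goods → 8.5% → $3.08
Spiral notebook $5.82: all other goods → 8.5% → $0.49
Scented candle $18.53: all other goods → 8.5% → $1.58
Mechanical keyboard $83.99: consumer electronics → 6% → $5.04
Paperback novel $12.00: printed books → 0% → $0.00
Poetry collection $18.60: printed books → 0% → $0.00
Cookbook $33.22: printed books → 0% → $0.00
Travel guide $19.15: printed books → 0% → $0.00
Total tax = $1.62 + $1.09 + $30.88 + $3.08 + $0.49 + $1.58 + $5.04 = $43.78

$43.78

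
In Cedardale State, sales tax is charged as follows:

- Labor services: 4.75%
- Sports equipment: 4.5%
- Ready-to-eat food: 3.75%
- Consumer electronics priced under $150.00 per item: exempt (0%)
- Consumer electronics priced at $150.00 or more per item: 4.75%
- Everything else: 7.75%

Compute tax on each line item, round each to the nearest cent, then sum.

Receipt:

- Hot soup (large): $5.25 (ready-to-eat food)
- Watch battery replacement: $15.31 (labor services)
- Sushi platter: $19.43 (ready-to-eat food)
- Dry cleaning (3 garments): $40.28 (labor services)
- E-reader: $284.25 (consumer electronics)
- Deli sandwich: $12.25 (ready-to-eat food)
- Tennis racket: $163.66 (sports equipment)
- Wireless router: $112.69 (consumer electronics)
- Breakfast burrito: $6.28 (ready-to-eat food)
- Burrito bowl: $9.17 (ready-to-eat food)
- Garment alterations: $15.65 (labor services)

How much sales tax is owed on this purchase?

$26.21

Hot soup (large) $5.25: ready-to-eat food → 3.75% → $0.20
Watch battery replacement $15.31: labor services → 4.75% → $0.73
Sushi platter $19.43: ready-to-eat food → 3.75% → $0.73
Dry cleaning (3 garments) $40.28: labor services → 4.75% → $1.91
E-reader $284.25: consumer electronics, $150.00 or more → 4.75% → $13.50
Deli sandwich $12.25: ready-to-eat food → 3.75% → $0.46
Tennis racket $163.66: sports equipment → 4.5% → $7.36
Wireless router $112.69: consumer electronics, under $150.00 → 0% → $0.00
Breakfast burrito $6.28: ready-to-eat food → 3.75% → $0.24
Burrito bowl $9.17: ready-to-eat food → 3.75% → $0.34
Garment alterations $15.65: labor services → 4.75% → $0.74
Total tax = $0.20 + $0.73 + $0.73 + $1.91 + $13.50 + $0.46 + $7.36 + $0.24 + $0.34 + $0.74 = $26.21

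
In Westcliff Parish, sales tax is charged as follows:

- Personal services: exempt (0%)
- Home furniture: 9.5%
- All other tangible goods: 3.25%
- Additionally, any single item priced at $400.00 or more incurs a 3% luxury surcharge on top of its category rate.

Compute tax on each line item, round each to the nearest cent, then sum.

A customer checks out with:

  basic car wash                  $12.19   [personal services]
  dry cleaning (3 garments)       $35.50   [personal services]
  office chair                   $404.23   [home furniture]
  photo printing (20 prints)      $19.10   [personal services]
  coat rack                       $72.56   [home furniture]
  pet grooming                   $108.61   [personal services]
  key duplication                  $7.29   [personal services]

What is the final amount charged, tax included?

Basic car wash $12.19: personal services → 0% → $0.00
Dry cleaning (3 garments) $35.50: personal services → 0% → $0.00
Office chair $404.23: home furniture → 9.5% + 3% surcharge = 12.5% → $50.53
Photo printing (20 prints) $19.10: personal services → 0% → $0.00
Coat rack $72.56: home furniture → 9.5% → $6.89
Pet grooming $108.61: personal services → 0% → $0.00
Key duplication $7.29: personal services → 0% → $0.00
Subtotal = $659.48; tax = $57.42; total due = $716.90

$716.90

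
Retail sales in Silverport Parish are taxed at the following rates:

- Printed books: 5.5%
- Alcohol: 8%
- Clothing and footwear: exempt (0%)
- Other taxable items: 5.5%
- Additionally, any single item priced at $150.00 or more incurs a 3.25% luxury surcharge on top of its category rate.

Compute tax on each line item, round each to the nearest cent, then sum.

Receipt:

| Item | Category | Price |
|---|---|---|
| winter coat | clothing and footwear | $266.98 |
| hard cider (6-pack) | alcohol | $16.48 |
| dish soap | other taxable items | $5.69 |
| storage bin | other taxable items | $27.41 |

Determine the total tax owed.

Winter coat $266.98: clothing and footwear → 0% + 3.25% surcharge = 3.25% → $8.68
Hard cider (6-pack) $16.48: alcohol → 8% → $1.32
Dish soap $5.69: other taxable items → 5.5% → $0.31
Storage bin $27.41: other taxable items → 5.5% → $1.51
Total tax = $8.68 + $1.32 + $0.31 + $1.51 = $11.82

$11.82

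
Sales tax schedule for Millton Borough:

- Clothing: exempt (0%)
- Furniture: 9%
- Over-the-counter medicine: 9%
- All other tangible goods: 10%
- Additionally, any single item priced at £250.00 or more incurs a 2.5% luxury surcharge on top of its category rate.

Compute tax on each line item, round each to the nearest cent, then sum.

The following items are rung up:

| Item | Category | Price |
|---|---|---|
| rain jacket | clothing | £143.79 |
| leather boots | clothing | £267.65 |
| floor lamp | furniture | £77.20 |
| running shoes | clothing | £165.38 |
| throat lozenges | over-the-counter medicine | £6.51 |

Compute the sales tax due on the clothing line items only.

£6.69

Rain jacket £143.79: clothing → 0% → £0.00
Leather boots £267.65: clothing → 0% + 2.5% surcharge = 2.5% → £6.69
Running shoes £165.38: clothing → 0% → £0.00
Tax on clothing = £0.00 + £6.69 + £0.00 = £6.69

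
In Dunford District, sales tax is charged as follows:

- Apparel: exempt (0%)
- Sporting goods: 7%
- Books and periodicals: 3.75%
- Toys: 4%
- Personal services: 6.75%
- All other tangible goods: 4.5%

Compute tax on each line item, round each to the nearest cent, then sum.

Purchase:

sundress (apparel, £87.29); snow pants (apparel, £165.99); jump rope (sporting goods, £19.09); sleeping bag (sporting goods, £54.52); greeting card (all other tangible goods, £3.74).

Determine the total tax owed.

Sundress £87.29: apparel → 0% → £0.00
Snow pants £165.99: apparel → 0% → £0.00
Jump rope £19.09: sporting goods → 7% → £1.34
Sleeping bag £54.52: sporting goods → 7% → £3.82
Greeting card £3.74: all other tangible goods → 4.5% → £0.17
Total tax = £1.34 + £3.82 + £0.17 = £5.33

£5.33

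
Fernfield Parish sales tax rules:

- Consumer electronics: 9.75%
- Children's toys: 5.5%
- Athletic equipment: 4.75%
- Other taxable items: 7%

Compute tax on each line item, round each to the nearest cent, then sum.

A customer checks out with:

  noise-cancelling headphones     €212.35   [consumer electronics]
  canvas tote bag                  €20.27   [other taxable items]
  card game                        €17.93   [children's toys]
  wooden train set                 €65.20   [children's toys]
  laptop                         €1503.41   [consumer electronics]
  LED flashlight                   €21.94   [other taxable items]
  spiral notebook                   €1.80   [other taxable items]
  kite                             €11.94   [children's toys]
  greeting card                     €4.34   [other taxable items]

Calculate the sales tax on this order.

Noise-cancelling headphones €212.35: consumer electronics → 9.75% → €20.70
Canvas tote bag €20.27: other taxable items → 7% → €1.42
Card game €17.93: children's toys → 5.5% → €0.99
Wooden train set €65.20: children's toys → 5.5% → €3.59
Laptop €1503.41: consumer electronics → 9.75% → €146.58
LED flashlight €21.94: other taxable items → 7% → €1.54
Spiral notebook €1.80: other taxable items → 7% → €0.13
Kite €11.94: children's toys → 5.5% → €0.66
Greeting card €4.34: other taxable items → 7% → €0.30
Total tax = €20.70 + €1.42 + €0.99 + €3.59 + €146.58 + €1.54 + €0.13 + €0.66 + €0.30 = €175.91

€175.91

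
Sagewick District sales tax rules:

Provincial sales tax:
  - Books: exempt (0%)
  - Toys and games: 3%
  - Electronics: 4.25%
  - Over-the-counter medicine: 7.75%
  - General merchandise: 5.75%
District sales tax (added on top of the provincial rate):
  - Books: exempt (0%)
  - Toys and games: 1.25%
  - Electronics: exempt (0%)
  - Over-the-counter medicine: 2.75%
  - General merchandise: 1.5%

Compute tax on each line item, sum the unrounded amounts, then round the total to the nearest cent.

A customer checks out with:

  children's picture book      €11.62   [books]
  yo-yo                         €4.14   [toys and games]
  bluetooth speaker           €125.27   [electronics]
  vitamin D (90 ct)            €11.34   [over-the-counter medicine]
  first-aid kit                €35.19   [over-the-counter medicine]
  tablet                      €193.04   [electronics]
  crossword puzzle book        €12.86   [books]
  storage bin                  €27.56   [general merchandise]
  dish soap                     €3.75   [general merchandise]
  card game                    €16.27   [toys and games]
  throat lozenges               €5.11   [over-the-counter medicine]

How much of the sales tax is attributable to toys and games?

Yo-yo €4.14: toys and games → 3% + 1.25% district = 4.25% → €0.17595
Card game €16.27: toys and games → 3% + 1.25% district = 4.25% → €0.691475
Tax on toys and games: unrounded sum = €0.867425 → €0.87

€0.87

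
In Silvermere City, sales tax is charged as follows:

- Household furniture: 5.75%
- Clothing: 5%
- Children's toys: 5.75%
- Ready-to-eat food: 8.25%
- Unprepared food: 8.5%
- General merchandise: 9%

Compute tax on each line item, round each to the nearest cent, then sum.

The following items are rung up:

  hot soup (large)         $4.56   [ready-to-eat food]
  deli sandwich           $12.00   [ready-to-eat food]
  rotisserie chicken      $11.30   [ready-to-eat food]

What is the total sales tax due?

Hot soup (large) $4.56: ready-to-eat food → 8.25% → $0.38
Deli sandwich $12.00: ready-to-eat food → 8.25% → $0.99
Rotisserie chicken $11.30: ready-to-eat food → 8.25% → $0.93
Total tax = $0.38 + $0.99 + $0.93 = $2.30

$2.30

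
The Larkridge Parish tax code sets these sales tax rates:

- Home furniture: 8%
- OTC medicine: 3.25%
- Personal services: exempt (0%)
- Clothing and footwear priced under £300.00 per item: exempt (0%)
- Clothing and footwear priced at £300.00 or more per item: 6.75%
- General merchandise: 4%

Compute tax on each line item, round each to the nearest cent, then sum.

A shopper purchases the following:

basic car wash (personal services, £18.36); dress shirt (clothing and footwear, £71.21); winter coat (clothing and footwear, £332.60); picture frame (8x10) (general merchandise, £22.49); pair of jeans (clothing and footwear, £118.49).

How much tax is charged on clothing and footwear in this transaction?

£22.45

Dress shirt £71.21: clothing and footwear, under £300.00 → 0% → £0.00
Winter coat £332.60: clothing and footwear, £300.00 or more → 6.75% → £22.45
Pair of jeans £118.49: clothing and footwear, under £300.00 → 0% → £0.00
Tax on clothing and footwear = £0.00 + £22.45 + £0.00 = £22.45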